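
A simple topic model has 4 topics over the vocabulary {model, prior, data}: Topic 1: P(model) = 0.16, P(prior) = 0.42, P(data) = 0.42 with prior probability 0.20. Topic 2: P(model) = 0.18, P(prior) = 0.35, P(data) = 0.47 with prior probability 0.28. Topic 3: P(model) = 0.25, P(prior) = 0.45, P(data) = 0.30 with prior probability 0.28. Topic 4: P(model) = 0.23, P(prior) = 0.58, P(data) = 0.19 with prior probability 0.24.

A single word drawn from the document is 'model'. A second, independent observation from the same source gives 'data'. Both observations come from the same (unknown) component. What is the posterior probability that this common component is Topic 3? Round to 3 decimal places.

0.306

By Bayes' theorem, P(k | x) = P(Z=k) f_k(x) / Σ_j P(Z=j) f_j(x).
Since both observations come from the same component, the likelihood for component k is f_k(x₁)·f_k(x₂).
  f_1 = [P(model | comp) = 0.16] × [0.42] = 0.0672
  f_2 = [P(model | comp) = 0.18] × [0.47] = 0.0846
  f_3 = [P(model | comp) = 0.25] × [0.3] = 0.075
  f_4 = [P(model | comp) = 0.23] × [0.19] = 0.0437
Multiply by the mixture weights:
  P(Z=1)·f_1 = 0.20 × 0.0672 = 0.01344
  P(Z=2)·f_2 = 0.28 × 0.0846 = 0.023688
  P(Z=3)·f_3 = 0.28 × 0.075 = 0.021
  P(Z=4)·f_4 = 0.24 × 0.0437 = 0.010488
Evidence: 0.01344 + 0.023688 + 0.021 + 0.010488 = 0.068616
So the posterior for Topic 3 is 0.021 / 0.068616 ≈ 0.306.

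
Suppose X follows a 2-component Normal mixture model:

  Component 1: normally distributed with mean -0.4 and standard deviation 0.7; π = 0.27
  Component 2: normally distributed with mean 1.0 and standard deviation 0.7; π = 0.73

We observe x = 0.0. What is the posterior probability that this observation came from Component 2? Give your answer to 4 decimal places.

Posterior ∝ prior × likelihood, so P(k | x) ∝ π_k f_k(x); normalise over all components.
Evaluate each component's likelihood at the observed value:
  L_1 = 0.484068
  L_2 = 0.205426
Weight by the priors:
  π_1·L_1 = 0.27 × 0.484068 = 0.130698
  π_2·L_2 = 0.73 × 0.205426 = 0.149961
Marginal: 0.130698 + 0.149961 = 0.280659
P(Component 2 | the observation) ≈ 0.5343

0.5343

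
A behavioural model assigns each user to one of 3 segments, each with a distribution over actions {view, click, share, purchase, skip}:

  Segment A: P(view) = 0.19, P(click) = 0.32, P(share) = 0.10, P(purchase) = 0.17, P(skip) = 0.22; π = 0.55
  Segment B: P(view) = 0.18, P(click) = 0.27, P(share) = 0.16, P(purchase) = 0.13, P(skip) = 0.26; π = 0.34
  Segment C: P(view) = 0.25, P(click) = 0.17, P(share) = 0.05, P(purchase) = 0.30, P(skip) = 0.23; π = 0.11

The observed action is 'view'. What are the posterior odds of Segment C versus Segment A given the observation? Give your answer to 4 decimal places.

0.2632

Only the two components matter; the odds are (P(Z=i) f_i(x)) / (P(Z=j) f_j(x)).
Evaluate each component's likelihood at the observed value:
  f_A = P(view | comp) = 0.19
  f_B = P(view | comp) = 0.18
  f_C = P(view | comp) = 0.25
Odds = (0.11/0.55) × (0.25/0.19) = 0.2 × 1.31579 ≈ 0.2632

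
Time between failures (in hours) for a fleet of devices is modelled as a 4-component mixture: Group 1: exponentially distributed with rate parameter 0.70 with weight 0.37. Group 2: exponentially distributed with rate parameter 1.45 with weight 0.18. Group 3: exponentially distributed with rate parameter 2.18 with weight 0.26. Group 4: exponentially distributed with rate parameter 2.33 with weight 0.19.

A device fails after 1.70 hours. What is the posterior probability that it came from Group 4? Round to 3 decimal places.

The responsibility of component k is P(Z=k) f_k(x) divided by Σ_j P(Z=j) f_j(x).
Evaluate each component's likelihood at the observed value:
  f_1 = 0.70·e^(−0.70·1.70) = 0.70·e^(−1.1900) = 0.212955
  f_2 = 1.45·e^(−1.45·1.70) = 1.45·e^(−2.4650) = 0.123263
  f_3 = 2.18·e^(−2.18·1.70) = 2.18·e^(−3.7060) = 0.0535749
  f_4 = 2.33·e^(−2.33·1.70) = 2.33·e^(−3.9610) = 0.0443727
Multiply by the mixture weights:
  P(Z=1)·f_1 = 0.37 × 0.212955 = 0.0787933
  P(Z=2)·f_2 = 0.18 × 0.123263 = 0.0221873
  P(Z=3)·f_3 = 0.26 × 0.0535749 = 0.0139295
  P(Z=4)·f_4 = 0.19 × 0.0443727 = 0.00843081
Normaliser: 0.0787933 + 0.0221873 + 0.0139295 + 0.00843081 = 0.123341
P(Group 4 | the observation) ≈ 0.068

0.068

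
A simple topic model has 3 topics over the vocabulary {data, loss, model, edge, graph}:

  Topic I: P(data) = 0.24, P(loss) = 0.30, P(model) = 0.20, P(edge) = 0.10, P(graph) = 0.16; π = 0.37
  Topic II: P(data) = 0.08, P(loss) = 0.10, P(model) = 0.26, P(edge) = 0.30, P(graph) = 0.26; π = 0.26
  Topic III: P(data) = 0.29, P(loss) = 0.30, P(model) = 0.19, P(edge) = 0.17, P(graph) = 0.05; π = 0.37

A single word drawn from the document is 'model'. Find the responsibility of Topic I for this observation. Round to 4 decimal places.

By Bayes' theorem, P(k | x) = π_k f_k(x) / Σ_j π_j f_j(x).
Component likelihoods at x = 'model':
  p_I = 0.2
  p_II = 0.26
  p_III = 0.19
Multiply by the mixture weights:
  π_I·p_I = 0.37 × 0.2 = 0.074
  π_II·p_II = 0.26 × 0.26 = 0.0676
  π_III·p_III = 0.37 × 0.19 = 0.0703
Evidence: 0.074 + 0.0676 + 0.0703 = 0.2119
So the posterior for Topic I is 0.074 / 0.2119 ≈ 0.3492.

0.3492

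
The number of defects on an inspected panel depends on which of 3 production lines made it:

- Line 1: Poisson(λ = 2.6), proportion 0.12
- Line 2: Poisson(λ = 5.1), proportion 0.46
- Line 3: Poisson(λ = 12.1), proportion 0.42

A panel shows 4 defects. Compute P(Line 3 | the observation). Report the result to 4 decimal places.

Posterior ∝ prior × likelihood, so P(k | x) ∝ P(Z=k) f_k(x); normalise over all components.
Evaluate each component's likelihood at the observed value:
  p_1 = e^(−2.6)·2.6^4/4! = 0.141422
  p_2 = e^(−5.1)·5.1^4/4! = 0.171857
  p_3 = e^(−12.1)·12.1^4/4! = 0.00496555
Unnormalised posteriors:
  P(Z=1)·p_1 = 0.12 × 0.141422 = 0.0169706
  P(Z=2)·p_2 = 0.46 × 0.171857 = 0.0790543
  P(Z=3)·p_3 = 0.42 × 0.00496555 = 0.00208553
Normaliser: 0.0169706 + 0.0790543 + 0.00208553 = 0.0981104
P(Line 3 | 4 defects) = 0.00208553 / 0.0981104 ≈ 0.0213

0.0213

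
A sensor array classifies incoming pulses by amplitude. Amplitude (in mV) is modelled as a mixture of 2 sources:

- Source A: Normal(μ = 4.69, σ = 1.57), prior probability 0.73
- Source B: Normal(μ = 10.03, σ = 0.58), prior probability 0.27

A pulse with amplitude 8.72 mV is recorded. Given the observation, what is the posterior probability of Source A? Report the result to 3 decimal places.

P(component k | x) = w_k·f_k(x) / marginal(x), where marginal(x) = Σ_j w_j·f_j(x).
Evaluate each component's likelihood at the observed value:
  p_A = (1/(1.57·√(2π)))·exp(−(8.72−4.69)²/(2·1.57²)) = 0.254103·exp(-3.29443) = 0.00942445
  p_B = (1/(0.58·√(2π)))·exp(−(8.72−10.03)²/(2·0.58²)) = 0.687832·exp(-2.55068) = 0.0536703
Prior × likelihood for each component:
  w_A·p_A = 0.73 × 0.00942445 = 0.00687985
  w_B·p_B = 0.27 × 0.0536703 = 0.014491
Evidence: 0.00687985 + 0.014491 = 0.0213708
P(Source A | 8.72 mV) ≈ 0.322

0.322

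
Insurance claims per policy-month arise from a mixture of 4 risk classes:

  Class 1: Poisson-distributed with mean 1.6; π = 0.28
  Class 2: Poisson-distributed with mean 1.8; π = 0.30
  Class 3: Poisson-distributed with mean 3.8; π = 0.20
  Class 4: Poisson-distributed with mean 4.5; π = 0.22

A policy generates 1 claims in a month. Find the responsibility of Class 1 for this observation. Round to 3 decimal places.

0.435

Apply Bayes' rule: the posterior for each component is proportional to its prior times its likelihood at x.
Component likelihoods at x = 1 claims:
  L_1 = 0.323034
  L_2 = 0.297538
  L_3 = 0.0850089
  L_4 = 0.0499905
Prior × likelihood for each component:
  w_1·L_1 = 0.28 × 0.323034 = 0.0904496
  w_2·L_2 = 0.30 × 0.297538 = 0.0892614
  w_3·L_3 = 0.20 × 0.0850089 = 0.0170018
  w_4·L_4 = 0.22 × 0.0499905 = 0.0109979
Normaliser: 0.0904496 + 0.0892614 + 0.0170018 + 0.0109979 = 0.207711
Responsibility of Class 1: 0.0904496 / 0.207711 ≈ 0.435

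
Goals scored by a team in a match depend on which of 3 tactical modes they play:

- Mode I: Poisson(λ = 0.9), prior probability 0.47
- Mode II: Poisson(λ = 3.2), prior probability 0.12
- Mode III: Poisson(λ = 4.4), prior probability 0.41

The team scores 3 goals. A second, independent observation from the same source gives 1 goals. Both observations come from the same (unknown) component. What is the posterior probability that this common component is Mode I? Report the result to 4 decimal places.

Posterior ∝ prior × likelihood, so P(k | x) ∝ P(Z=k) f_k(x); normalise over all components.
Since both observations come from the same component, the likelihood for component k is f_k(x₁)·f_k(x₂).
  f_I = [0.0493982] × [0.365913] = 0.0180754
  f_II = [0.222616] × [0.130439] = 0.0290378
  f_III = [0.174305] × [0.0540203] = 0.00941603
Prior × likelihood for each component:
  P(Z=I)·f_I = 0.47 × 0.0180754 = 0.00849545
  P(Z=II)·f_II = 0.12 × 0.0290378 = 0.00348454
  P(Z=III)·f_III = 0.41 × 0.00941603 = 0.00386057
Evidence: 0.00849545 + 0.00348454 + 0.00386057 = 0.0158406
Responsibility of Mode I: 0.00849545 / 0.0158406 ≈ 0.5363

0.5363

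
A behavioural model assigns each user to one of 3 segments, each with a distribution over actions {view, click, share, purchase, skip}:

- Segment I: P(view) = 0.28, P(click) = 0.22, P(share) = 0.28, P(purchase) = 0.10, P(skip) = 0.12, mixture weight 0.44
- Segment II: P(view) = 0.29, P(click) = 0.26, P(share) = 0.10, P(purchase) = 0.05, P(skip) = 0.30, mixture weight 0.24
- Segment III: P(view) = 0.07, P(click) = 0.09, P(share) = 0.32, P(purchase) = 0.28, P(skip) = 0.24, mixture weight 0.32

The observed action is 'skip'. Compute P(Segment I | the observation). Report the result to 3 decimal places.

0.262

Apply Bayes' rule: the posterior for each component is proportional to its prior times its likelihood at x.
Component likelihoods at x = 'skip':
  p_I = P(skip | comp) = 0.12
  p_II = P(skip | comp) = 0.30
  p_III = P(skip | comp) = 0.24
Unnormalised posteriors:
  w_I·p_I = 0.44 × 0.12 = 0.0528
  w_II·p_II = 0.24 × 0.3 = 0.072
  w_III·p_III = 0.32 × 0.24 = 0.0768
Marginal: 0.0528 + 0.072 + 0.0768 = 0.2016
So the posterior for Segment I is 0.0528 / 0.2016 ≈ 0.262.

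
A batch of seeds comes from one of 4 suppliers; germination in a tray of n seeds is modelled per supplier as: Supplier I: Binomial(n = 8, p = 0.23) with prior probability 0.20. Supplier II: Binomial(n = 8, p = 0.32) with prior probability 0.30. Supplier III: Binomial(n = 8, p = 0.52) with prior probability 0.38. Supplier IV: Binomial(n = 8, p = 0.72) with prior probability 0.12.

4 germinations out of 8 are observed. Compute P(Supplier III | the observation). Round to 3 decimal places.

0.580

The responsibility of component k is π_k f_k(x) divided by Σ_j π_j f_j(x).
Component likelihoods at x = 4 germinations out of 8:
  f_I = C(8,4)·0.23^4·0.77^4 = 70·0.00279841·0.35153 = 0.0688608
  f_II = C(8,4)·0.32^4·0.68^4 = 70·0.0104858·0.213814 = 0.15694
  f_III = C(8,4)·0.52^4·0.48^4 = 70·0.0731162·0.0530842 = 0.271692
  f_IV = C(8,4)·0.72^4·0.28^4 = 70·0.268739·0.00614656 = 0.115627
Unnormalised posteriors:
  π_I·f_I = 0.20 × 0.0688608 = 0.0137722
  π_II·f_II = 0.30 × 0.15694 = 0.047082
  π_III·f_III = 0.38 × 0.271692 = 0.103243
  π_IV·f_IV = 0.12 × 0.115627 = 0.0138753
Sum: 0.0137722 + 0.047082 + 0.103243 + 0.0138753 = 0.177972
So the posterior for Supplier III is 0.103243 / 0.177972 ≈ 0.580.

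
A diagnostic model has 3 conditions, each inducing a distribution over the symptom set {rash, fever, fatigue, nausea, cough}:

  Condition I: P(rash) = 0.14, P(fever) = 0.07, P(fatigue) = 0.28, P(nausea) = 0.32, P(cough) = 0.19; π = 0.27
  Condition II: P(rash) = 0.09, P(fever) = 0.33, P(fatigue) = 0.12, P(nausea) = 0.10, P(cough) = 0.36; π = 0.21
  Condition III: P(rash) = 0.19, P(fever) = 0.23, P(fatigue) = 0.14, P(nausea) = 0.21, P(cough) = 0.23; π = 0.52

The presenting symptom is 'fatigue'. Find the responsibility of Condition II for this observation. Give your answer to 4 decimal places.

The responsibility of component k is π_k f_k(x) divided by Σ_j π_j f_j(x).
Categorical probabilities:
  p_I = P(fatigue | comp) = 0.28
  p_II = P(fatigue | comp) = 0.12
  p_III = P(fatigue | comp) = 0.14
Multiply by the mixture weights:
  π_I·p_I = 0.27 × 0.28 = 0.0756
  π_II·p_II = 0.21 × 0.12 = 0.0252
  π_III·p_III = 0.52 × 0.14 = 0.0728
Sum: 0.0756 + 0.0252 + 0.0728 = 0.1736
Responsibility of Condition II: 0.0252 / 0.1736 ≈ 0.1452

0.1452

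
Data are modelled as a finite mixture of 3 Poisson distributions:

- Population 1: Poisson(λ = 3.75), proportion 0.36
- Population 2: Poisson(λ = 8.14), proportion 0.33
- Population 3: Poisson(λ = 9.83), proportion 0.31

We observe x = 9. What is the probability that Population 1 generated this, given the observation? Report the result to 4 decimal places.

By Bayes' theorem, P(k | x) = w_k f_k(x) / Σ_j w_j f_j(x).
Poisson probabilities:
  p_1 = 0.00950417
  p_2 = 0.126095
  p_3 = 0.127088
Multiply by the mixture weights:
  w_1·p_1 = 0.36 × 0.00950417 = 0.0034215
  w_2·p_2 = 0.33 × 0.126095 = 0.0416115
  w_3·p_3 = 0.31 × 0.127088 = 0.0393972
Marginal: 0.0034215 + 0.0416115 + 0.0393972 = 0.0844302
P(Population 1 | x) ≈ 0.0405

0.0405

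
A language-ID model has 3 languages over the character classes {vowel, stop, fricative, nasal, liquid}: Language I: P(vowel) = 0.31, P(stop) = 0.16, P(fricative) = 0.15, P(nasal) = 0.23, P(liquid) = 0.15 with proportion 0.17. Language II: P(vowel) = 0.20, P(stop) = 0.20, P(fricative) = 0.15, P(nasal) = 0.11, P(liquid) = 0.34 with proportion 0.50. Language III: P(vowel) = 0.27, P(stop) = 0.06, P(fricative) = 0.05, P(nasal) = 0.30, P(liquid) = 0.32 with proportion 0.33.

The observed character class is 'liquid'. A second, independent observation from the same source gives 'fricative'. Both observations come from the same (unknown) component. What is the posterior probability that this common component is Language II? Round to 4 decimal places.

Apply Bayes' rule: the posterior for each component is proportional to its prior times its likelihood at x.
Since both observations come from the same component, the likelihood for component k is f_k(x₁)·f_k(x₂).
  p_I = [0.15] × [0.15] = 0.0225
  p_II = [0.34] × [0.15] = 0.051
  p_III = [0.32] × [0.05] = 0.016
Prior × likelihood for each component:
  π_I·p_I = 0.17 × 0.0225 = 0.003825
  π_II·p_II = 0.50 × 0.051 = 0.0255
  π_III·p_III = 0.33 × 0.016 = 0.00528
Sum: 0.003825 + 0.0255 + 0.00528 = 0.034605
So the posterior for Language II is 0.0255 / 0.034605 ≈ 0.7369.

0.7369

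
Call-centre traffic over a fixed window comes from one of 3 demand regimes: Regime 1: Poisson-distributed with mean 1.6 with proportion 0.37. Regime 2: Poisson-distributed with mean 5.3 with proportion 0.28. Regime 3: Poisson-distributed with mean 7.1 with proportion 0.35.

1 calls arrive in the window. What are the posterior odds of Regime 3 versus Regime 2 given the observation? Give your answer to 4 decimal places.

Since P(k|x) ∝ π_k f_k(x), the posterior odds are π_i f_i(x) / (π_j f_j(x)).
Evaluate each component's likelihood at the observed value:
  p_1 = e^(−1.6)·1.6^1/1! = 0.323034
  p_2 = e^(−5.3)·5.3^1/1! = 0.0264554
  p_3 = e^(−7.1)·7.1^1/1! = 0.00585824
Odds = (0.35/0.28) × (0.00585824/0.0264554) = 1.25 × 0.221438 ≈ 0.2768

0.2768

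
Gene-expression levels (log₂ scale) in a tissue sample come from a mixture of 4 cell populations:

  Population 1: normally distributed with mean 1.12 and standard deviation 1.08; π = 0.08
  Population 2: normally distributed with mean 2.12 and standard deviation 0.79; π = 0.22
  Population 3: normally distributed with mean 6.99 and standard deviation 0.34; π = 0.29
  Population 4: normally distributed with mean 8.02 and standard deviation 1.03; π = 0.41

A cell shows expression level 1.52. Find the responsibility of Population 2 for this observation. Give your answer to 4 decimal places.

Apply Bayes' rule: the posterior for each component is proportional to its prior times its likelihood at x.
Evaluate each component's likelihood at the observed value:
  f_1 = (1/(1.08·√(2π)))·exp(−(1.52−1.12)²/(2·1.08²)) = 0.369391·exp(-0.06859) = 0.344905
  f_2 = (1/(0.79·√(2π)))·exp(−(1.52−2.12)²/(2·0.79²)) = 0.504990·exp(-0.28842) = 0.378465
  f_3 = (1/(0.34·√(2π)))·exp(−(1.52−6.99)²/(2·0.34²)) = 1.173360·exp(-129.41566) = 7.32698e-57
  f_4 = (1/(1.03·√(2π)))·exp(−(1.52−8.02)²/(2·1.03²)) = 0.387323·exp(-19.91234) = 8.71473e-10
Weight by the priors:
  w_1·f_1 = 0.08 × 0.344905 = 0.0275924
  w_2·f_2 = 0.22 × 0.378465 = 0.0832623
  w_3·f_3 = 0.29 × 7.32698e-57 = 2.12483e-57
  w_4·f_4 = 0.41 × 8.71473e-10 = 3.57304e-10
Marginal: 0.0275924 + 0.0832623 + 2.12483e-57 + 3.57304e-10 = 0.110855
So the posterior for Population 2 is 0.0832623 / 0.110855 ≈ 0.7511.

0.7511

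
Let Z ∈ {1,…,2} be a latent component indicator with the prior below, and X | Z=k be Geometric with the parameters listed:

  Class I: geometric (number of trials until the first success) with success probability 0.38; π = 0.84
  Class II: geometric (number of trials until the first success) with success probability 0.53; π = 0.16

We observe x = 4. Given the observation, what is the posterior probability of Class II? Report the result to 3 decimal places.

0.104

Apply Bayes' rule: the posterior for each component is proportional to its prior times its likelihood at x.
Geometric probabilities:
  L_I = 0.38·(1−0.38)^3 = 0.38·0.238328 = 0.0905646
  L_II = 0.53·(1−0.53)^3 = 0.53·0.103823 = 0.0550262
Unnormalised posteriors:
  w_I·L_I = 0.84 × 0.0905646 = 0.0760743
  w_II·L_II = 0.16 × 0.0550262 = 0.00880419
Normaliser: 0.0760743 + 0.00880419 = 0.0848785
So the posterior for Class II is 0.00880419 / 0.0848785 ≈ 0.104.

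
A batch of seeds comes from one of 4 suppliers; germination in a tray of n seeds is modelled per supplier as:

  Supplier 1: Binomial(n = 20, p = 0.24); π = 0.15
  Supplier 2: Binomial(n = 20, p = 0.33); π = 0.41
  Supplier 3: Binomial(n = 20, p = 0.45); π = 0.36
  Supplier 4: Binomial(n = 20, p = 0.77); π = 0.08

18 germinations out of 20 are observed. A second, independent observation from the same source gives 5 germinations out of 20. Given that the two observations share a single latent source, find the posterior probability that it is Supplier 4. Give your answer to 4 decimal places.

Posterior ∝ prior × likelihood, so P(k | x) ∝ P(Z=k) f_k(x); normalise over all components.
Since both observations come from the same component, the likelihood for component k is f_k(x₁)·f_k(x₂).
  L_1 = [7.6592e-10] × [0.201235] = 1.5413e-10
  L_2 = [1.83719e-07] × [0.149326] = 2.7434e-08
  L_3 = [3.29082e-05] × [0.0364709] = 1.20019e-06
  L_4 = [0.0910002] × [1.11896e-06] = 1.01826e-07
Unnormalised posteriors:
  P(Z=1)·L_1 = 0.15 × 1.5413e-10 = 2.31195e-11
  P(Z=2)·L_2 = 0.41 × 2.7434e-08 = 1.1248e-08
  P(Z=3)·L_3 = 0.36 × 1.20019e-06 = 4.32069e-07
  P(Z=4)·L_4 = 0.08 × 1.01826e-07 = 8.14605e-09
Sum: 2.31195e-11 + 1.1248e-08 + 4.32069e-07 + 8.14605e-09 = 4.51486e-07
P(Supplier 4 | data) ≈ 0.0180

0.0180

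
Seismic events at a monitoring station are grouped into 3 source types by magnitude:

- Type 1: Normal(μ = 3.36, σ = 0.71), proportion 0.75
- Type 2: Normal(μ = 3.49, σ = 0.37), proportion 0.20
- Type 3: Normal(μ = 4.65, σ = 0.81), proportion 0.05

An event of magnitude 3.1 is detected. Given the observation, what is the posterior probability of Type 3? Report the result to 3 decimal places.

0.008

The responsibility of component k is π_k f_k(x) divided by Σ_j π_j f_j(x).
Evaluate each component's likelihood at the observed value:
  p_1 = 0.525451
  p_2 = 0.618659
  p_3 = 0.0789364
Prior × likelihood for each component:
  π_1·p_1 = 0.75 × 0.525451 = 0.394088
  π_2·p_2 = 0.20 × 0.618659 = 0.123732
  π_3·p_3 = 0.05 × 0.0789364 = 0.00394682
Normaliser: 0.394088 + 0.123732 + 0.00394682 = 0.521767
P(Type 3 | x) ≈ 0.008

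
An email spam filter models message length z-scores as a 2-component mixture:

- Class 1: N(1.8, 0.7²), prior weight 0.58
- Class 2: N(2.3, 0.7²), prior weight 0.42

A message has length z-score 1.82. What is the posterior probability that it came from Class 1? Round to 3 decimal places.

0.636

Posterior ∝ prior × likelihood, so P(k | x) ∝ π_k f_k(x); normalise over all components.
Normal densities:
  p_1 = 0.569685
  p_2 = 0.450514
Multiply by the mixture weights:
  π_1·p_1 = 0.58 × 0.569685 = 0.330417
  π_2·p_2 = 0.42 × 0.450514 = 0.189216
Evidence: 0.330417 + 0.189216 = 0.519633
So the posterior for Class 1 is 0.330417 / 0.519633 ≈ 0.636.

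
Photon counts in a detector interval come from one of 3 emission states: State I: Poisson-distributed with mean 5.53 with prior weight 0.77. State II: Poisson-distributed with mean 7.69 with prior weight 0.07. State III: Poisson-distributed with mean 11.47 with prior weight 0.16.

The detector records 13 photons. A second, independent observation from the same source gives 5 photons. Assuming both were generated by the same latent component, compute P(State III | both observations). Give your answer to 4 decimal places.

P(component k | x) = π_k·f_k(x) / marginal(x), where marginal(x) = Σ_j π_j·f_j(x).
Since both observations come from the same component, the likelihood for component k is f_k(x₁)·f_k(x₂).
  p_I = [e^(−5.53)·5.53^13/13! = 0.0028807] × [0.170921] = 0.000492373
  p_II = [e^(−7.69)·7.69^13/13! = 0.0241567] × [0.1025] = 0.00247607
  p_III = [e^(−11.47)·11.47^13/13! = 0.099698] × [0.0172694] = 0.00172173
Multiply by the mixture weights:
  π_I·p_I = 0.77 × 0.000492373 = 0.000379127
  π_II·p_II = 0.07 × 0.00247607 = 0.000173325
  π_III·p_III = 0.16 × 0.00172173 = 0.000275476
Sum: 0.000379127 + 0.000173325 + 0.000275476 = 0.000827928
So the posterior for State III is 0.000275476 / 0.000827928 ≈ 0.3327.

0.3327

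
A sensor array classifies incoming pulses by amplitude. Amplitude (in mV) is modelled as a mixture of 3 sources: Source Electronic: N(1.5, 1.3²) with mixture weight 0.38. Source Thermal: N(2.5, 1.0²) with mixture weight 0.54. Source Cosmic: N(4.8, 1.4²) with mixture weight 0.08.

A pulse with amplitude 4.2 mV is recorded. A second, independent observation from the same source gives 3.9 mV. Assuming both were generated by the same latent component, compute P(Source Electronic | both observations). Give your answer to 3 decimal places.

0.057

Posterior ∝ prior × likelihood, so P(k | x) ∝ π_k f_k(x); normalise over all components.
Since both observations come from the same component, the likelihood for component k is f_k(x₁)·f_k(x₂).
  L_Electronic = [(1/(1.3·√(2π)))·exp(−(4.2−1.5)²/(2·1.3²)) = 0.306879·exp(-2.15680) = 0.0355041] × [0.05583] = 0.00198219
  L_Thermal = [(1/(1.0·√(2π)))·exp(−(4.2−2.5)²/(2·1.0²)) = 0.398942·exp(-1.44500) = 0.0940491] × [0.149727] = 0.0140817
  L_Cosmic = [(1/(1.4·√(2π)))·exp(−(4.2−4.8)²/(2·1.4²)) = 0.284959·exp(-0.09184) = 0.259955] × [0.231762] = 0.0602477
Weight by the priors:
  π_Electronic·L_Electronic = 0.38 × 0.00198219 = 0.000753233
  π_Thermal·L_Thermal = 0.54 × 0.0140817 = 0.00760413
  π_Cosmic·L_Cosmic = 0.08 × 0.0602477 = 0.00481982
Denominator: 0.000753233 + 0.00760413 + 0.00481982 = 0.0131772
So the posterior for Source Electronic is 0.000753233 / 0.0131772 ≈ 0.057.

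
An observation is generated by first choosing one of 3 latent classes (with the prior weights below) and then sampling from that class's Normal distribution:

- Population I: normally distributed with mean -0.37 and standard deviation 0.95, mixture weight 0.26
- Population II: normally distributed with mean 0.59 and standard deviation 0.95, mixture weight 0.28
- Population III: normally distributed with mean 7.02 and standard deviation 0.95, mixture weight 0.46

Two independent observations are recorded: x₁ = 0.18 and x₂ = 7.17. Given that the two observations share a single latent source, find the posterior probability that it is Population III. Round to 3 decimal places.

By Bayes' theorem, P(k | x) = w_k f_k(x) / Σ_j w_j f_j(x).
Since both observations come from the same component, the likelihood for component k is f_k(x₁)·f_k(x₂).
  L_I = [0.355143] × [8.7969e-15] = 3.12416e-15
  L_II = [0.382596] × [1.60619e-11] = 6.14522e-12
  L_III = [2.3242e-12] × [0.414737] = 9.63932e-13
Unnormalised posteriors:
  w_I·L_I = 0.26 × 3.12416e-15 = 8.12281e-16
  w_II·L_II = 0.28 × 6.14522e-12 = 1.72066e-12
  w_III·L_III = 0.46 × 9.63932e-13 = 4.43409e-13
Denominator: 8.12281e-16 + 1.72066e-12 + 4.43409e-13 = 2.16488e-12
P(Population III | data) = 4.43409e-13 / 2.16488e-12 ≈ 0.205

0.205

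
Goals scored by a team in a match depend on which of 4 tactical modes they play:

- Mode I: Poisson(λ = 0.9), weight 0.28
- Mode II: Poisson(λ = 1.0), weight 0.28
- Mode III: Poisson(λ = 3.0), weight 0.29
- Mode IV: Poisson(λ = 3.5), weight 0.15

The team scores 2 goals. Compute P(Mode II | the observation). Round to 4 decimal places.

P(component k | x) = w_k·f_k(x) / marginal(x), where marginal(x) = Σ_j w_j·f_j(x).
Poisson probabilities:
  L_I = e^(−0.9)·0.9^2/2! = 0.164661
  L_II = e^(−1.0)·1.0^2/2! = 0.18394
  L_III = e^(−3.0)·3.0^2/2! = 0.224042
  L_IV = e^(−3.5)·3.5^2/2! = 0.184959
Weight by the priors:
  w_I·L_I = 0.28 × 0.164661 = 0.046105
  w_II·L_II = 0.28 × 0.18394 = 0.0515031
  w_III·L_III = 0.29 × 0.224042 = 0.0649721
  w_IV·L_IV = 0.15 × 0.184959 = 0.0277438
Normaliser: 0.046105 + 0.0515031 + 0.0649721 + 0.0277438 = 0.190324
So the posterior for Mode II is 0.0515031 / 0.190324 ≈ 0.2706.

0.2706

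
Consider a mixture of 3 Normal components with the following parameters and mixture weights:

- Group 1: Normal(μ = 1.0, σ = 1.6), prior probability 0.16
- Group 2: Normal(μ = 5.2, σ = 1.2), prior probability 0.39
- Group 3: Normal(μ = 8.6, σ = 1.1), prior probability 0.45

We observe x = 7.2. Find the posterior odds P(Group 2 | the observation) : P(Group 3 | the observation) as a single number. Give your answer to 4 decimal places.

The posterior odds equal the prior odds times the likelihood ratio: (π_i/π_j)·(f_i(x)/f_j(x)).
Component likelihoods at x = 7.2:
  L_1 = (1/(1.6·√(2π)))·exp(−(7.2−1.0)²/(2·1.6²)) = 0.249339·exp(-7.50781) = 0.000136832
  L_2 = (1/(1.2·√(2π)))·exp(−(7.2−5.2)²/(2·1.2²)) = 0.332452·exp(-1.38889) = 0.0828976
  L_3 = (1/(1.1·√(2π)))·exp(−(7.2−8.6)²/(2·1.1²)) = 0.362675·exp(-0.80992) = 0.161352
Odds = (0.39/0.45) × (0.0828976/0.161352) = 0.866667 × 0.513768 ≈ 0.4453

0.4453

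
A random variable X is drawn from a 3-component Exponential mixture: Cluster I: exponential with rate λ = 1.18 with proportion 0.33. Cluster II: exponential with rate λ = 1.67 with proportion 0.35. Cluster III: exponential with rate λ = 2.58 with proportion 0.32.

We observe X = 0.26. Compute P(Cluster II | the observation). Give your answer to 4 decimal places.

0.3482

The responsibility of component k is P(Z=k) f_k(x) divided by Σ_j P(Z=j) f_j(x).
Exponential densities:
  p_I = 1.18·e^(−1.18·0.26) = 1.18·e^(−0.3068) = 0.868241
  p_II = 1.67·e^(−1.67·0.26) = 1.67·e^(−0.4342) = 1.0818
  p_III = 2.58·e^(−2.58·0.26) = 2.58·e^(−0.6708) = 1.31915
Multiply by the mixture weights:
  P(Z=I)·p_I = 0.33 × 0.868241 = 0.28652
  P(Z=II)·p_II = 0.35 × 1.0818 = 0.378629
  P(Z=III)·p_III = 0.32 × 1.31915 = 0.422129
Evidence: 0.28652 + 0.378629 + 0.422129 = 1.08728
So the posterior for Cluster II is 0.378629 / 1.08728 ≈ 0.3482.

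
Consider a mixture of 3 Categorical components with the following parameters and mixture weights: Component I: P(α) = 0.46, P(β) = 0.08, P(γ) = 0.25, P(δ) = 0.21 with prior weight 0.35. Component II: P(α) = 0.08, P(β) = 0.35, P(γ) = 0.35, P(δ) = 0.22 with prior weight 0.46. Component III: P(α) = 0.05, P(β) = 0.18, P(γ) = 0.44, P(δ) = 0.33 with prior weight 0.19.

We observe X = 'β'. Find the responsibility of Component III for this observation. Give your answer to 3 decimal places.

0.153

The responsibility of component k is w_k f_k(x) divided by Σ_j w_j f_j(x).
Component likelihoods at x = 'β':
  p_I = 0.08
  p_II = 0.35
  p_III = 0.18
Prior × likelihood for each component:
  w_I·p_I = 0.35 × 0.08 = 0.028
  w_II·p_II = 0.46 × 0.35 = 0.161
  w_III·p_III = 0.19 × 0.18 = 0.0342
Marginal: 0.028 + 0.161 + 0.0342 = 0.2232
Responsibility of Component III: 0.0342 / 0.2232 ≈ 0.153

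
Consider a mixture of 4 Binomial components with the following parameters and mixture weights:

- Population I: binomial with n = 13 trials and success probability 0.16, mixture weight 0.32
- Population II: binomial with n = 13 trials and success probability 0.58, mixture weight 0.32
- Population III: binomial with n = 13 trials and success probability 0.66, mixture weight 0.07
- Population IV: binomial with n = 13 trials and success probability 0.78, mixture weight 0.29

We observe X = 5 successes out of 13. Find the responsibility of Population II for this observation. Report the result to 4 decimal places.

0.6629

By Bayes' theorem, P(k | x) = w_k f_k(x) / Σ_j w_j f_j(x).
Component likelihoods at x = 5 successes out of 13:
  f_I = C(13,5)·0.16^5·0.84^8 = 1287·0.000104858·0.247876 = 0.0334513
  f_II = C(13,5)·0.58^5·0.42^8 = 1287·0.0656357·0.000968265 = 0.0817924
  f_III = C(13,5)·0.66^5·0.34^8 = 1287·0.125233·0.000178579 = 0.0287826
  f_IV = C(13,5)·0.78^5·0.22^8 = 1287·0.288717·5.48759e-06 = 0.00203907
Prior × likelihood for each component:
  w_I·f_I = 0.32 × 0.0334513 = 0.0107044
  w_II·f_II = 0.32 × 0.0817924 = 0.0261736
  w_III·f_III = 0.07 × 0.0287826 = 0.00201478
  w_IV·f_IV = 0.29 × 0.00203907 = 0.000591331
Denominator: 0.0107044 + 0.0261736 + 0.00201478 + 0.000591331 = 0.0394841
P(Population II | x) ≈ 0.6629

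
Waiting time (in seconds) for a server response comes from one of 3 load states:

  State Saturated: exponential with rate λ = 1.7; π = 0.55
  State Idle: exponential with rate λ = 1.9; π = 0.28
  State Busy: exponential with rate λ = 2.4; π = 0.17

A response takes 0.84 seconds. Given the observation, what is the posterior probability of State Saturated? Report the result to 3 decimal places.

0.580

By Bayes' theorem, P(k | x) = P(Z=k) f_k(x) / Σ_j P(Z=j) f_j(x).
Component likelihoods at x = 0.84 seconds:
  p_Saturated = 1.7·e^(−1.7·0.84) = 1.7·e^(−1.4280) = 0.40764
  p_Idle = 1.9·e^(−1.9·0.84) = 1.9·e^(−1.5960) = 0.385141
  p_Busy = 2.4·e^(−2.4·0.84) = 2.4·e^(−2.0160) = 0.319649
Multiply by the mixture weights:
  P(Z=Saturated)·p_Saturated = 0.55 × 0.40764 = 0.224202
  P(Z=Idle)·p_Idle = 0.28 × 0.385141 = 0.107839
  P(Z=Busy)·p_Busy = 0.17 × 0.319649 = 0.0543404
Denominator: 0.224202 + 0.107839 + 0.0543404 = 0.386382
Responsibility of State Saturated: 0.224202 / 0.386382 ≈ 0.580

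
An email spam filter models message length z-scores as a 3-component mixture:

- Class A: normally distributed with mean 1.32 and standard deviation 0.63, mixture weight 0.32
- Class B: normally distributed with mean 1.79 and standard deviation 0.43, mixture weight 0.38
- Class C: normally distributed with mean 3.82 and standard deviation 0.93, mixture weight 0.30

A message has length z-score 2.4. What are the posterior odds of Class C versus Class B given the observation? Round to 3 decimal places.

Only the two components matter; the odds are (π_i f_i(x)) / (π_j f_j(x)).
Component likelihoods at x = 2.4:
  f_A = 0.145688
  f_B = 0.339192
  f_C = 0.133714
Posterior odds = (π_C·f_C) / (π_B·f_B) = (0.30·0.133714) / (0.38·0.339192) = 0.0401142 / 0.128893 ≈ 0.311

0.311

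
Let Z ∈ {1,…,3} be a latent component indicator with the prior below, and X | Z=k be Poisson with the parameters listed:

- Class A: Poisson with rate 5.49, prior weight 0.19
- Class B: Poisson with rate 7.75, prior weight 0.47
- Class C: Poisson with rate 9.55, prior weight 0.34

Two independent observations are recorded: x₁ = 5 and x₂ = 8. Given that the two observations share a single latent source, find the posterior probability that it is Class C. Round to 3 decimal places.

By Bayes' theorem, P(k | x) = P(Z=k) f_k(x) / Σ_j P(Z=j) f_j(x).
Since both observations come from the same component, the likelihood for component k is f_k(x₁)·f_k(x₂).
  p_A = [0.171555] × [0.0844854] = 0.0144939
  p_B = [0.100356] × [0.139031] = 0.0139526
  p_C = [0.0471328] × [0.122178] = 0.00575861
Multiply by the mixture weights:
  P(Z=A)·p_A = 0.19 × 0.0144939 = 0.00275384
  P(Z=B)·p_B = 0.47 × 0.0139526 = 0.00655773
  P(Z=C)·p_C = 0.34 × 0.00575861 = 0.00195793
Normaliser: 0.00275384 + 0.00655773 + 0.00195793 = 0.0112695
So the posterior for Class C is 0.00195793 / 0.0112695 ≈ 0.174.

0.174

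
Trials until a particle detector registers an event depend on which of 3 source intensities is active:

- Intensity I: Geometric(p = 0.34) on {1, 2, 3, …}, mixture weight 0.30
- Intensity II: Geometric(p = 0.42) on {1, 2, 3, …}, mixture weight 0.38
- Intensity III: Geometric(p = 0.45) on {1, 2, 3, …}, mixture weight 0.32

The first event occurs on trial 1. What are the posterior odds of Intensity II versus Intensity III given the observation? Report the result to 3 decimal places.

1.108

Only the two components matter; the odds are (P(Z=i) f_i(x)) / (P(Z=j) f_j(x)).
Component likelihoods at x = 1:
  L_I = 0.34
  L_II = 0.42
  L_III = 0.45
0.1596 / 0.144 ≈ 1.108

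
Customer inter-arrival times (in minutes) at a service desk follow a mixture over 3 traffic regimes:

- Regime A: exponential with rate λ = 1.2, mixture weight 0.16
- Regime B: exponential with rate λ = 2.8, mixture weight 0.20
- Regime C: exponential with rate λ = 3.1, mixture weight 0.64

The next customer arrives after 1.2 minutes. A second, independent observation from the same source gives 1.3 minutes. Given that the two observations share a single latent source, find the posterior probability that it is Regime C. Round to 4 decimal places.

0.1704

Apply Bayes' rule: the posterior for each component is proportional to its prior times its likelihood at x.
Since both observations come from the same component, the likelihood for component k is f_k(x₁)·f_k(x₂).
  L_A = [1.2·e^(−1.2·1.2) = 1.2·e^(−1.4400) = 0.284313] × [0.252163] = 0.0716934
  L_B = [2.8·e^(−2.8·1.2) = 2.8·e^(−3.3600) = 0.0972587] × [0.0735066] = 0.00714915
  L_C = [3.1·e^(−3.1·1.2) = 3.1·e^(−3.7200) = 0.0751253] × [0.0551004] = 0.00413944
Unnormalised posteriors:
  w_A·L_A = 0.16 × 0.0716934 = 0.0114709
  w_B·L_B = 0.20 × 0.00714915 = 0.00142983
  w_C·L_C = 0.64 × 0.00413944 = 0.00264924
Sum: 0.0114709 + 0.00142983 + 0.00264924 = 0.01555
P(Regime C | data) ≈ 0.1704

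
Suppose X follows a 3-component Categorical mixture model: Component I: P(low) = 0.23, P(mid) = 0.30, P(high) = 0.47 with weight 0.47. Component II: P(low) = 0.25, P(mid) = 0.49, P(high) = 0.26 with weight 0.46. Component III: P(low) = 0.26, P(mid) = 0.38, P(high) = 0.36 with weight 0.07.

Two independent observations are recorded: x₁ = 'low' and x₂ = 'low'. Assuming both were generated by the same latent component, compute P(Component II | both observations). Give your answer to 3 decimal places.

0.493

By Bayes' theorem, P(k | x) = π_k f_k(x) / Σ_j π_j f_j(x).
Since both observations come from the same component, the likelihood for component k is f_k(x₁)·f_k(x₂).
  p_I = [P(low | comp) = 0.23] × [0.23] = 0.0529
  p_II = [P(low | comp) = 0.25] × [0.25] = 0.0625
  p_III = [P(low | comp) = 0.26] × [0.26] = 0.0676
Prior × likelihood for each component:
  π_I·p_I = 0.47 × 0.0529 = 0.024863
  π_II·p_II = 0.46 × 0.0625 = 0.02875
  π_III·p_III = 0.07 × 0.0676 = 0.004732
Denominator: 0.024863 + 0.02875 + 0.004732 = 0.058345
P(Component II | data) = 0.02875 / 0.058345 ≈ 0.493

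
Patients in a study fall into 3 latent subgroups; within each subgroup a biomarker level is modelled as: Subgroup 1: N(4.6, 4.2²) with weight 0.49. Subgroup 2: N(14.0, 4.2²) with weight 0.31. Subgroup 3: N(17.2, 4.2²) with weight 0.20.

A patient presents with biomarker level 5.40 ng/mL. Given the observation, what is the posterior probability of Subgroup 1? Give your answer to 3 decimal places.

Apply Bayes' rule: the posterior for each component is proportional to its prior times its likelihood at x.
Normal densities:
  p_1 = 0.0932787
  p_2 = 0.011674
  p_3 = 0.00183496
Weight by the priors:
  w_1·p_1 = 0.49 × 0.0932787 = 0.0457066
  w_2·p_2 = 0.31 × 0.011674 = 0.00361893
  w_3·p_3 = 0.20 × 0.00183496 = 0.000366991
Marginal: 0.0457066 + 0.00361893 + 0.000366991 = 0.0496925
P(Subgroup 1 | x) = 0.0457066 / 0.0496925 ≈ 0.920

0.920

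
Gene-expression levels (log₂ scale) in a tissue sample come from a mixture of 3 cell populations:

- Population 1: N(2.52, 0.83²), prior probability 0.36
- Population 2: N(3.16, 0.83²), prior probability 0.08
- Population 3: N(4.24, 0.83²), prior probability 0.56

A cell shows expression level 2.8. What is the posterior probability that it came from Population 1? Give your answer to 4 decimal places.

0.6330

P(component k | x) = w_k·f_k(x) / marginal(x), where marginal(x) = Σ_j w_j·f_j(x).
Evaluate each component's likelihood at the observed value:
  L_1 = 0.454067
  L_2 = 0.437503
  L_3 = 0.106713
Prior × likelihood for each component:
  w_1·L_1 = 0.36 × 0.454067 = 0.163464
  w_2·L_2 = 0.08 × 0.437503 = 0.0350002
  w_3·L_3 = 0.56 × 0.106713 = 0.059759
Marginal: 0.163464 + 0.0350002 + 0.059759 = 0.258223
So the posterior for Population 1 is 0.163464 / 0.258223 ≈ 0.6330.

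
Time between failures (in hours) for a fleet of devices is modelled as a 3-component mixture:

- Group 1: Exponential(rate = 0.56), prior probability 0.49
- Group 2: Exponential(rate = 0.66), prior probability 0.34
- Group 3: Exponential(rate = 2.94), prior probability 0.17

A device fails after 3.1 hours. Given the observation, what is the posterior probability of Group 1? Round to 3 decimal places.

0.625

The responsibility of component k is π_k f_k(x) divided by Σ_j π_j f_j(x).
Component likelihoods at x = 3.1 hours:
  f_1 = 0.0986854
  f_2 = 0.0853056
  f_3 = 0.000323733
Multiply by the mixture weights:
  π_1·f_1 = 0.49 × 0.0986854 = 0.0483558
  π_2·f_2 = 0.34 × 0.0853056 = 0.0290039
  π_3·f_3 = 0.17 × 0.000323733 = 5.50347e-05
Marginal: 0.0483558 + 0.0290039 + 5.50347e-05 = 0.0774148
P(Group 1 | x) = 0.0483558 / 0.0774148 ≈ 0.625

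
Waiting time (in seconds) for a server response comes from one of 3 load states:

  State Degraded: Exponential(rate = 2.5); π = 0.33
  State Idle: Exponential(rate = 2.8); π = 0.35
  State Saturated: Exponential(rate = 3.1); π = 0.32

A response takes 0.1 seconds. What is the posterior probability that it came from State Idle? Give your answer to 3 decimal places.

Apply Bayes' rule: the posterior for each component is proportional to its prior times its likelihood at x.
Evaluate each component's likelihood at the observed value:
  L_Degraded = 2.5·e^(−2.5·0.1) = 2.5·e^(−0.2500) = 1.947
  L_Idle = 2.8·e^(−2.8·0.1) = 2.8·e^(−0.2800) = 2.11619
  L_Saturated = 3.1·e^(−3.1·0.1) = 3.1·e^(−0.3100) = 2.27369
Prior × likelihood for each component:
  P(Z=Degraded)·L_Degraded = 0.33 × 1.947 = 0.642511
  P(Z=Idle)·L_Idle = 0.35 × 2.11619 = 0.740668
  P(Z=Saturated)·L_Saturated = 0.32 × 2.27369 = 0.727579
Normaliser: 0.642511 + 0.740668 + 0.727579 = 2.11076
P(State Idle | data) = 0.740668 / 2.11076 ≈ 0.351

0.351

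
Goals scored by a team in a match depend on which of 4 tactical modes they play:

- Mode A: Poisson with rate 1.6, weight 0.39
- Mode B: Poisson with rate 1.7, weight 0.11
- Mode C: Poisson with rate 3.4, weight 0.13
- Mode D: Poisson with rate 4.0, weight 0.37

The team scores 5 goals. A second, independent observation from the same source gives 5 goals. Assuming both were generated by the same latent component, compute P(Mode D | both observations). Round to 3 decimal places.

0.801

By Bayes' theorem, P(k | x) = π_k f_k(x) / Σ_j π_j f_j(x).
Since both observations come from the same component, the likelihood for component k is f_k(x₁)·f_k(x₂).
  p_A = [e^(−1.6)·1.6^5/5! = 0.017642] × [0.017642] = 0.00031124
  p_B = [e^(−1.7)·1.7^5/5! = 0.0216154] × [0.0216154] = 0.000467224
  p_C = [e^(−3.4)·3.4^5/5! = 0.126361] × [0.126361] = 0.015967
  p_D = [e^(−4.0)·4.0^5/5! = 0.156293] × [0.156293] = 0.0244276
Weight by the priors:
  π_A·p_A = 0.39 × 0.00031124 = 0.000121383
  π_B·p_B = 0.11 × 0.000467224 = 5.13947e-05
  π_C·p_C = 0.13 × 0.015967 = 0.00207571
  π_D·p_D = 0.37 × 0.0244276 = 0.00903823
Sum: 0.000121383 + 5.13947e-05 + 0.00207571 + 0.00903823 = 0.0112867
Responsibility of Mode D: 0.00903823 / 0.0112867 ≈ 0.801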